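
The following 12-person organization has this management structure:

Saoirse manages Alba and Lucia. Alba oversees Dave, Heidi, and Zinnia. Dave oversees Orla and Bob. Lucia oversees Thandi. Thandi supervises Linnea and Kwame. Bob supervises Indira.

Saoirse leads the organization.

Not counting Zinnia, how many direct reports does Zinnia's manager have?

Zinnia reports to Alba. Alba's other direct reports are Dave, Heidi — 2 peers.

2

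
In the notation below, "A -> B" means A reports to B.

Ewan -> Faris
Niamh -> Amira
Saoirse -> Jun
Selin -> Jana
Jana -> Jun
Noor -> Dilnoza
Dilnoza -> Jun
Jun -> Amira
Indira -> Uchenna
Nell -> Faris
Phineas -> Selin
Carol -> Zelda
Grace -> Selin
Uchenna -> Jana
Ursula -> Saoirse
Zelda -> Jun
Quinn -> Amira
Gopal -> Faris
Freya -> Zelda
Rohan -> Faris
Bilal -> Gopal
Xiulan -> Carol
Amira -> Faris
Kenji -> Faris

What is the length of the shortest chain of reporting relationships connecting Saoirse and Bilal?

Saoirse is 3 levels below Faris, and Bilal is 2 levels below Faris (their lowest common manager). The shortest path runs up from Saoirse to Faris and back down to Bilal: 3 + 2 = 5 links.

5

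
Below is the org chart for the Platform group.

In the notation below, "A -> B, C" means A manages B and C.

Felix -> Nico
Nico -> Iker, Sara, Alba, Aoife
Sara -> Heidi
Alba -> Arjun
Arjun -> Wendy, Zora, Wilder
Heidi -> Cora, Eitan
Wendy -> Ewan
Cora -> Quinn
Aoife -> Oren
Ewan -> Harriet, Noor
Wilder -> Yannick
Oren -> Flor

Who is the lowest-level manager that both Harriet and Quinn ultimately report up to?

Harriet's chain of managers is Ewan, Wendy, Arjun, Alba, Nico, Felix. Quinn's chain of managers is Cora, Heidi, Sara, Nico, Felix. The first manager that appears in both chains is Nico.

Nico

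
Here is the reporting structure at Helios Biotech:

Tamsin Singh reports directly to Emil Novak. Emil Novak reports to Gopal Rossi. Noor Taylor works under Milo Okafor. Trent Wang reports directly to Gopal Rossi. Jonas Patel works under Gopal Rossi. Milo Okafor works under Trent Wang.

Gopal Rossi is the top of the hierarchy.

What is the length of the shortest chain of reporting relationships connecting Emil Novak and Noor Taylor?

Emil Novak is 1 level below Gopal Rossi, and Noor Taylor is 3 levels below Gopal Rossi (their lowest common manager). The shortest path runs up from Emil Novak to Gopal Rossi and back down to Noor Taylor: 1 + 3 = 4 links.

4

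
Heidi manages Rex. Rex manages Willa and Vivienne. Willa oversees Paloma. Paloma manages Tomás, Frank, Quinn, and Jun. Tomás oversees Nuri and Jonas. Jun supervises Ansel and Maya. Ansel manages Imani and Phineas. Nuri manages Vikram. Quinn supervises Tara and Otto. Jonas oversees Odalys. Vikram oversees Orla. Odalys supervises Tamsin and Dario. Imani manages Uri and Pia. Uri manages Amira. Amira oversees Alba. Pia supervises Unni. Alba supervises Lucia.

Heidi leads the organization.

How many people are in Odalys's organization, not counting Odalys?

Odalys directly manages Tamsin, Dario. Tamsin has no reports. Dario has no reports. So Odalys's organization is 2 direct reports plus everyone under them: 1 + 1 = 2.

2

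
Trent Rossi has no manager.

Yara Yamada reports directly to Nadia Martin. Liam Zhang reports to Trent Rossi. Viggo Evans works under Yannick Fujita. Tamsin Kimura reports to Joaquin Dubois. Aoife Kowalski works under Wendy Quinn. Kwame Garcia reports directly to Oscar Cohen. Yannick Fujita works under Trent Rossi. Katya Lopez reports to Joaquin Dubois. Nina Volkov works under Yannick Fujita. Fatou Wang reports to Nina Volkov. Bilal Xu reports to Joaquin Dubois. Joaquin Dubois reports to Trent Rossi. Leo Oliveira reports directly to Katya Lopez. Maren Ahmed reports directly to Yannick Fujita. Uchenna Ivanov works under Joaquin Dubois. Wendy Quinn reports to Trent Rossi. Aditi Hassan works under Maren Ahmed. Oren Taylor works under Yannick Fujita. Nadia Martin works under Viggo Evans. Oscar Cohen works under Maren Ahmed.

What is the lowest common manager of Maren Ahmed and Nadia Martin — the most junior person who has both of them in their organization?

Maren Ahmed's chain of managers is Yannick Fujita, Trent Rossi. Nadia Martin's chain of managers is Viggo Evans, Yannick Fujita, Trent Rossi. The first manager that appears in both chains is Yannick Fujita.

Yannick Fujita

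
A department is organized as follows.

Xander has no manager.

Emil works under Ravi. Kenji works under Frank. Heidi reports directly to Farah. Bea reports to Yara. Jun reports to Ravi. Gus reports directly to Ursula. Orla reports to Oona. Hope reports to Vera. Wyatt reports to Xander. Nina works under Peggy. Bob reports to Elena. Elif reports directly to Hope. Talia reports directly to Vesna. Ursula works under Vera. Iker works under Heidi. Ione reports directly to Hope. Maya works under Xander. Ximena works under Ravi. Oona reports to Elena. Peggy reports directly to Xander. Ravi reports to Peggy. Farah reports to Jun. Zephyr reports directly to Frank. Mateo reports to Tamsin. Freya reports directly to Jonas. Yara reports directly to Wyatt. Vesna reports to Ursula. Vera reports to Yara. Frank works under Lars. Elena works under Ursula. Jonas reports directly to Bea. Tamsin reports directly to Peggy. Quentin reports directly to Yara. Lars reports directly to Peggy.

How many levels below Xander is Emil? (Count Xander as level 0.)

Chain from Emil up to Xander: Emil → Ravi → Peggy → Xander. That is 3 steps up, so Emil is 3 levels below Xander.

3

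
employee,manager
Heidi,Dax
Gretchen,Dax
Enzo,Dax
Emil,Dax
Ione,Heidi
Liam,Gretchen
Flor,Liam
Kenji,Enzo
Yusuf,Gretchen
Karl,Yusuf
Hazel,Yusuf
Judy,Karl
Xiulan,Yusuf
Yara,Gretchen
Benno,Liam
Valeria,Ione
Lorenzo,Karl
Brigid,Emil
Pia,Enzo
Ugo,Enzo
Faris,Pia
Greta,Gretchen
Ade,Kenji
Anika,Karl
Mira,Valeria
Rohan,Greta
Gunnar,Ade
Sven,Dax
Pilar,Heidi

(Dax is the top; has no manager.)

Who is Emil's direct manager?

Dax

Emil reports directly to Dax.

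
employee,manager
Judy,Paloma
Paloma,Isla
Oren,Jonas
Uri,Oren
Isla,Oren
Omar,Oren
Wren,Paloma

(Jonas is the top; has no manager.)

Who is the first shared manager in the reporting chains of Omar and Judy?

Oren

Omar's chain of managers is Oren, Jonas. Judy's chain of managers is Paloma, Isla, Oren, Jonas. The first manager that appears in both chains is Oren.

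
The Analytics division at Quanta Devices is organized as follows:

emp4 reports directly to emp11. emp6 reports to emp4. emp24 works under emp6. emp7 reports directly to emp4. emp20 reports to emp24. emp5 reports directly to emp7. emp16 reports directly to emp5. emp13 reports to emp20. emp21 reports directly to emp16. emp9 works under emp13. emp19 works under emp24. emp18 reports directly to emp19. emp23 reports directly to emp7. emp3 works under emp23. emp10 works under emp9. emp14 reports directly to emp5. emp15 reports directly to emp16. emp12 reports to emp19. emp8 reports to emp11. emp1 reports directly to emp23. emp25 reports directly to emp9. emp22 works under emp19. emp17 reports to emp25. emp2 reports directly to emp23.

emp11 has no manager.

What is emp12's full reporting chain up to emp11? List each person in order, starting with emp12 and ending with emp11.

emp12 -> emp19 -> emp24 -> emp6 -> emp4 -> emp11

emp12 reports to emp19. emp19 reports to emp24. emp24 reports to emp6. emp6 reports to emp4. emp4 reports to emp11. emp11 is at the top.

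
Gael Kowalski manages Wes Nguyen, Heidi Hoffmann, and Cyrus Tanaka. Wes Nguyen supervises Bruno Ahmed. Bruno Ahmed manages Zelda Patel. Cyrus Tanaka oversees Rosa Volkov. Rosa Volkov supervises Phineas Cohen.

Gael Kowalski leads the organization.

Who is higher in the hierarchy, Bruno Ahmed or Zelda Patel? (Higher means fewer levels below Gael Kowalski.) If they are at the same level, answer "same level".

Bruno Ahmed is 2 levels below Gael Kowalski; Zelda Patel is 3. Bruno Ahmed is higher.

Bruno Ahmed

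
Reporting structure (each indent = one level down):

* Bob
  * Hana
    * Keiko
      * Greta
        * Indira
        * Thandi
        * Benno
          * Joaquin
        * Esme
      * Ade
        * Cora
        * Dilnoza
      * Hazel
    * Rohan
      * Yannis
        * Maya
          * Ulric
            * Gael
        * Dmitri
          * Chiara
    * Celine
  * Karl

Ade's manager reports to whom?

Hana

Ade reports to Keiko, and Keiko reports to Hana. So Ade's skip-level manager is Hana.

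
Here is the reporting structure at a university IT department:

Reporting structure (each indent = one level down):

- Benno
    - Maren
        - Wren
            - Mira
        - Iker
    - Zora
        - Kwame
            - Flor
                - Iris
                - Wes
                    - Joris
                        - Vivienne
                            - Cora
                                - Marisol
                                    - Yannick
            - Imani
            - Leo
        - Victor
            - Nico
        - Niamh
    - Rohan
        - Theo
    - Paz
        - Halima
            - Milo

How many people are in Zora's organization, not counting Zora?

14

Zora directly manages Kwame, Victor, Niamh. Under Kwame: Leo, Imani, Flor, Wes, Joris, Vivienne, Cora, Marisol, Yannick, Iris (10). Under Victor: Nico (1). Niamh has no reports. So Zora's organization is 3 direct reports plus everyone under them: 11 + 2 + 1 = 14.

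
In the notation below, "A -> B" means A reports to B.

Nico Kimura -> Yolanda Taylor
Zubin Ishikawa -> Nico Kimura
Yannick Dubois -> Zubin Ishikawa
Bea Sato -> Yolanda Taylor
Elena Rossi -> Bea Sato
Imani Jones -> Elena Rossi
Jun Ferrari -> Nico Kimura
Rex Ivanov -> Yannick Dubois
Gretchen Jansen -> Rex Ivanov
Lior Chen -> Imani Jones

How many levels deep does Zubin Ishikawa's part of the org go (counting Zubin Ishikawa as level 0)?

3

The longest chain under Zubin Ishikawa runs Zubin Ishikawa → Yannick Dubois → Rex Ivanov → Gretchen Jansen, which is 3 levels below Zubin Ishikawa.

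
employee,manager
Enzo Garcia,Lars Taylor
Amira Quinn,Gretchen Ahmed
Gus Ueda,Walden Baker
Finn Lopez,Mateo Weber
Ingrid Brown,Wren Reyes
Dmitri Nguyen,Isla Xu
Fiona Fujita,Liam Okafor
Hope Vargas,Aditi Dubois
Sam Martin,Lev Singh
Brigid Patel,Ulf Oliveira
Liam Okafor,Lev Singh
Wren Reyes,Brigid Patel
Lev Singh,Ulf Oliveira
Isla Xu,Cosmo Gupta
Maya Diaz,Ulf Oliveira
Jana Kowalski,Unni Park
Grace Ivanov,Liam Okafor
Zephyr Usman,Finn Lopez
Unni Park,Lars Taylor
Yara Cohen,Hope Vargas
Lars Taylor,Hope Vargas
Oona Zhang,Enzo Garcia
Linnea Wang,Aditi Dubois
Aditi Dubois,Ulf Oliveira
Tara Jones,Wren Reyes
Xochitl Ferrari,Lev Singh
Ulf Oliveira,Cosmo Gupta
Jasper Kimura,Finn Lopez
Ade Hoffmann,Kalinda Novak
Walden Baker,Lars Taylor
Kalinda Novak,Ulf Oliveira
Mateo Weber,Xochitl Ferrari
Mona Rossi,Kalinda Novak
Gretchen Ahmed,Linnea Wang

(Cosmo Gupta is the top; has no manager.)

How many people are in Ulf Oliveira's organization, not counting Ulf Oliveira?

Ulf Oliveira directly manages Kalinda Novak, Aditi Dubois, Lev Singh, Brigid Patel, Maya Diaz. Under Kalinda Novak: Ade Hoffmann, Mona Rossi (2). Under Aditi Dubois: Linnea Wang, Gretchen Ahmed, Amira Quinn, Hope Vargas, Yara Cohen, Lars Taylor, Enzo Garcia, Oona Zhang, Walden Baker, Gus Ueda, Unni Park, Jana Kowalski (12). Under Lev Singh: Sam Martin, Xochitl Ferrari, Mateo Weber, Finn Lopez, Zephyr Usman, Jasper Kimura, Liam Okafor, Grace Ivanov, Fiona Fujita (9). Under Brigid Patel: Wren Reyes, Ingrid Brown, Tara Jones (3). Maya Diaz has no reports. So Ulf Oliveira's organization is 5 direct reports plus everyone under them: 3 + 13 + 10 + 4 + 1 = 31.

31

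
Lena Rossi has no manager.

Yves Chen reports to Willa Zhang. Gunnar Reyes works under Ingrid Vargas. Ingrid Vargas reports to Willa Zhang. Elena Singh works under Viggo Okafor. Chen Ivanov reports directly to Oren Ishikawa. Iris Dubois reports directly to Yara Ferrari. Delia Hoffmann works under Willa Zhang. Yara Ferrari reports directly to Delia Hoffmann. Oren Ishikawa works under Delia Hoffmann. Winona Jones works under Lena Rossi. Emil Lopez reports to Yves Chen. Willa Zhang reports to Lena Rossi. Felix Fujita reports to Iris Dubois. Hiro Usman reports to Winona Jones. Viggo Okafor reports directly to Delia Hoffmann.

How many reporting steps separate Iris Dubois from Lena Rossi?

4

Chain from Iris Dubois up to Lena Rossi: Iris Dubois → Yara Ferrari → Delia Hoffmann → Willa Zhang → Lena Rossi. That is 4 steps up, so Iris Dubois is 4 levels below Lena Rossi.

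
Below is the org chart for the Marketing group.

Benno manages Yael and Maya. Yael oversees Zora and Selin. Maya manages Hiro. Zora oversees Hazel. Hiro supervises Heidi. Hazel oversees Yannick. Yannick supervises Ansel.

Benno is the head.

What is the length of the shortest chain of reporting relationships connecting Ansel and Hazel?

2

Ansel is in Hazel's organization: the chain from Ansel up to Hazel is Ansel → Yannick → Hazel, which is 2 links.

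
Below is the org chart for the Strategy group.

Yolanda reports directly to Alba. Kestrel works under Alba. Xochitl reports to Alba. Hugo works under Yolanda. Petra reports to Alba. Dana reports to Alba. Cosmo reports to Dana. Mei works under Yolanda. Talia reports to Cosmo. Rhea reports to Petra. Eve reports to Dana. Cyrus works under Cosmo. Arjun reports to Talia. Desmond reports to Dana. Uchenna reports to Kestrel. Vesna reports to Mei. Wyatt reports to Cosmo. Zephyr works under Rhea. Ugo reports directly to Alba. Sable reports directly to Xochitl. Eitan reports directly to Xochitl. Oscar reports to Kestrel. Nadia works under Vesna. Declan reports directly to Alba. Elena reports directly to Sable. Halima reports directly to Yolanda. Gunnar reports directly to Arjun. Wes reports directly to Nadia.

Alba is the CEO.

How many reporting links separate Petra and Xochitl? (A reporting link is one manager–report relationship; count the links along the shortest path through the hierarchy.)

Petra is 1 level below Alba, and Xochitl is 1 level below Alba (their lowest common manager). The shortest path runs up from Petra to Alba and back down to Xochitl: 1 + 1 = 2 links.

2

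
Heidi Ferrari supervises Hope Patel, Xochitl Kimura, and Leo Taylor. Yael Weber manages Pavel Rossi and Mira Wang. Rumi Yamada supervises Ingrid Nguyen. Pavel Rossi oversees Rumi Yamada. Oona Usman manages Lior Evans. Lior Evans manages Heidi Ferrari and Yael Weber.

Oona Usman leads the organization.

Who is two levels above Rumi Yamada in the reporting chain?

Rumi Yamada reports to Pavel Rossi, and Pavel Rossi reports to Yael Weber. So Rumi Yamada's skip-level manager is Yael Weber.

Yael Weber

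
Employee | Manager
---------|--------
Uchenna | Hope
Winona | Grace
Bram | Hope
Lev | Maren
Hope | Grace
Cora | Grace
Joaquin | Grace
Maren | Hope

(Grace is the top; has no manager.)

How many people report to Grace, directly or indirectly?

Grace directly manages Hope, Winona, Joaquin, Cora. Under Hope: Bram, Maren, Lev, Uchenna (4). Winona has no reports. Joaquin has no reports. Cora has no reports. So Grace's organization is 4 direct reports plus everyone under them: 5 + 1 + 1 + 1 = 8.

8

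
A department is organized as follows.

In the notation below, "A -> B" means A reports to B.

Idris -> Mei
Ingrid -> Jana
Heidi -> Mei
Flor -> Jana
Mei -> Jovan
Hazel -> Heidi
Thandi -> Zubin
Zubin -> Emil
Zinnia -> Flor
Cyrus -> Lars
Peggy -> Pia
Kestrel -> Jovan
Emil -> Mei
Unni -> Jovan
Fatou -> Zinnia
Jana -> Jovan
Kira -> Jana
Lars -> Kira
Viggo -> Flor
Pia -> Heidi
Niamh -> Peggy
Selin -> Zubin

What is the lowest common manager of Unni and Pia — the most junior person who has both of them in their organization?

Unni's chain of managers is Jovan. Pia's chain of managers is Heidi, Mei, Jovan. The first manager that appears in both chains is Jovan.

Jovan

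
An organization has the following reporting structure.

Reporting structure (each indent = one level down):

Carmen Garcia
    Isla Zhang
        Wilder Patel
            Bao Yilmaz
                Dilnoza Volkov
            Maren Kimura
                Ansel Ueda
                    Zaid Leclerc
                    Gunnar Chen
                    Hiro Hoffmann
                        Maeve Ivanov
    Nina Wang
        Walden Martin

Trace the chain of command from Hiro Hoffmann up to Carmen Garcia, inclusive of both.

Hiro Hoffmann -> Ansel Ueda -> Maren Kimura -> Wilder Patel -> Isla Zhang -> Carmen Garcia

Hiro Hoffmann reports to Ansel Ueda. Ansel Ueda reports to Maren Kimura. Maren Kimura reports to Wilder Patel. Wilder Patel reports to Isla Zhang. Isla Zhang reports to Carmen Garcia. Carmen Garcia is at the top.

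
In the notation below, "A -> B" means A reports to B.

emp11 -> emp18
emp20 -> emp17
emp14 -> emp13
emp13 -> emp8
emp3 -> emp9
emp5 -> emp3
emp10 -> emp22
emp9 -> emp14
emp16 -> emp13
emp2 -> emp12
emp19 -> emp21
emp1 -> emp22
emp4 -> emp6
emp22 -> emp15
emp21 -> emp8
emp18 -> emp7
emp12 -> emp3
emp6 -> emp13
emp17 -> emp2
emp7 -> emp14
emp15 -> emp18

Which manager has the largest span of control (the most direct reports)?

Direct-report counts: emp8 has 2; emp21 has 1; emp13 has 3; emp6 has 1; emp14 has 2; emp7 has 1; emp18 has 2; emp15 has 1; emp22 has 2; emp9 has 1; emp3 has 2; emp12 has 1; emp2 has 1; emp17 has 1. The largest is 3, held by emp13.

emp13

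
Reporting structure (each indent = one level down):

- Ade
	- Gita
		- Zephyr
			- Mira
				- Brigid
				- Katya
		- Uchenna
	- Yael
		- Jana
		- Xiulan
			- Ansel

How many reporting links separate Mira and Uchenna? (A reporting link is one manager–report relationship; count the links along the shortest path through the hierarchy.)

3

Mira is 2 levels below Gita, and Uchenna is 1 level below Gita (their lowest common manager). The shortest path runs up from Mira to Gita and back down to Uchenna: 2 + 1 = 3 links.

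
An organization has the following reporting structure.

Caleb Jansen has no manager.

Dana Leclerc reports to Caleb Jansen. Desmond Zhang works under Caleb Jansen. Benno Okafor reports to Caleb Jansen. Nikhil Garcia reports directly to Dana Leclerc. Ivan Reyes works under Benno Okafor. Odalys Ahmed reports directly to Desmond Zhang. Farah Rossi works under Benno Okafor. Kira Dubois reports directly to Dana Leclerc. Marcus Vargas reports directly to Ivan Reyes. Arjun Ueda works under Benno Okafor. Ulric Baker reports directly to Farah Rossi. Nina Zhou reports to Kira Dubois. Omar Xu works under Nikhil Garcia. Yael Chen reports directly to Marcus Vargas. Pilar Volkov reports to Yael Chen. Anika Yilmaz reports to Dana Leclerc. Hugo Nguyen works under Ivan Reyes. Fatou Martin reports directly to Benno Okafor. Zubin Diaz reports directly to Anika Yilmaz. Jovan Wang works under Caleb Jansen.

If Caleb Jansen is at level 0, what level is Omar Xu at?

Chain from Omar Xu up to Caleb Jansen: Omar Xu → Nikhil Garcia → Dana Leclerc → Caleb Jansen. That is 3 steps up, so Omar Xu is 3 levels below Caleb Jansen.

3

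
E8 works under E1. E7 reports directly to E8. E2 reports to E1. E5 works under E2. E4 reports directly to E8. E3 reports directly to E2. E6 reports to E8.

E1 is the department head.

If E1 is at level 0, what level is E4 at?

Chain from E4 up to E1: E4 → E8 → E1. That is 2 steps up, so E4 is 2 levels below E1.

2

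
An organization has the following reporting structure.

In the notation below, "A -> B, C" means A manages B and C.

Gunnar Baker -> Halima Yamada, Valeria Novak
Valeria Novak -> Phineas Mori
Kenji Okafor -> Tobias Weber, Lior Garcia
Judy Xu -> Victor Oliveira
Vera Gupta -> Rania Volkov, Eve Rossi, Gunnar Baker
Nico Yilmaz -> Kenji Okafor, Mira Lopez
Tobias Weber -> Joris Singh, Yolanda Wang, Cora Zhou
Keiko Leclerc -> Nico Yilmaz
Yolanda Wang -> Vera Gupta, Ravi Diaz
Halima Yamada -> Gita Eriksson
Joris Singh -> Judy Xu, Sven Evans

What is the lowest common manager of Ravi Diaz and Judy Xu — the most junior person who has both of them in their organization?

Tobias Weber

Ravi Diaz's chain of managers is Yolanda Wang, Tobias Weber, Kenji Okafor, Nico Yilmaz, Keiko Leclerc. Judy Xu's chain of managers is Joris Singh, Tobias Weber, Kenji Okafor, Nico Yilmaz, Keiko Leclerc. The first manager that appears in both chains is Tobias Weber.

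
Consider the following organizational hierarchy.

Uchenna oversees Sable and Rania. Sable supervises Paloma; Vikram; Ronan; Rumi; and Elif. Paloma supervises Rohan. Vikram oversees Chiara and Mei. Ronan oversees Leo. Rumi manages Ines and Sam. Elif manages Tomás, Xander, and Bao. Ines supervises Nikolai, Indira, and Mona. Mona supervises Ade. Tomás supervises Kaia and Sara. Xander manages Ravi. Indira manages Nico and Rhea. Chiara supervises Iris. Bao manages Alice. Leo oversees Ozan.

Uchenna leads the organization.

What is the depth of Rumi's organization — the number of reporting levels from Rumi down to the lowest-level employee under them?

3

The longest chain under Rumi runs Rumi → Ines → Indira → Rhea, which is 3 levels below Rumi.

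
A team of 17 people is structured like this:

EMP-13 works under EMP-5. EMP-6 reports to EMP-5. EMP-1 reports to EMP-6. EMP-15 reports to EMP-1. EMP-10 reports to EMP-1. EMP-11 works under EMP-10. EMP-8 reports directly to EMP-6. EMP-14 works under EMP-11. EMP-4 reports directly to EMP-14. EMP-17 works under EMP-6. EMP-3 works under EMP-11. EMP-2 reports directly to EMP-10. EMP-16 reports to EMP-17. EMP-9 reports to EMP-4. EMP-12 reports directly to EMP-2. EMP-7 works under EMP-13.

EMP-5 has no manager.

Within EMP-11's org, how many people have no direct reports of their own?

2

The people in EMP-11's organization with no one reporting to them are EMP-3, EMP-9. That is 2.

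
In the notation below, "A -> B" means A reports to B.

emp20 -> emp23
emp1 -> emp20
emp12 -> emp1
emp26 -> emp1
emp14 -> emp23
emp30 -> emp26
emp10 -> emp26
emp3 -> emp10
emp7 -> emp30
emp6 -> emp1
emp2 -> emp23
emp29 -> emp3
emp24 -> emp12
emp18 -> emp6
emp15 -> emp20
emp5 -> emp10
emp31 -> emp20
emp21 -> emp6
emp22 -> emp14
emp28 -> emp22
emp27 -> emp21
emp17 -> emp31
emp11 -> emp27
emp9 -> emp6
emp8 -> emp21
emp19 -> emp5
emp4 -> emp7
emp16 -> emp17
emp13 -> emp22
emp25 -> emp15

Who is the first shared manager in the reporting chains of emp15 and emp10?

emp20

emp15's chain of managers is emp20, emp23. emp10's chain of managers is emp26, emp1, emp20, emp23. The first manager that appears in both chains is emp20.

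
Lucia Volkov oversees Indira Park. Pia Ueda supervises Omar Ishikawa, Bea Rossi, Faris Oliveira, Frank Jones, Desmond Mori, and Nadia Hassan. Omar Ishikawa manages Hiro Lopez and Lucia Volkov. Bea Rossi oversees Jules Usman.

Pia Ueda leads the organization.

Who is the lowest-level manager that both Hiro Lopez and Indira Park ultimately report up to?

Hiro Lopez's chain of managers is Omar Ishikawa, Pia Ueda. Indira Park's chain of managers is Lucia Volkov, Omar Ishikawa, Pia Ueda. The first manager that appears in both chains is Omar Ishikawa.

Omar Ishikawa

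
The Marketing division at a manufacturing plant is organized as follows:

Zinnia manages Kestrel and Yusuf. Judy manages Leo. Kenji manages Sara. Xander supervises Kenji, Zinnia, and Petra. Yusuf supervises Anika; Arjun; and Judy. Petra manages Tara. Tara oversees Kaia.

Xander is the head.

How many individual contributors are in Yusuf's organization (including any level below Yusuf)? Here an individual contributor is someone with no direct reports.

3

The people in Yusuf's organization with no one reporting to them are Leo, Arjun, Anika. That is 3.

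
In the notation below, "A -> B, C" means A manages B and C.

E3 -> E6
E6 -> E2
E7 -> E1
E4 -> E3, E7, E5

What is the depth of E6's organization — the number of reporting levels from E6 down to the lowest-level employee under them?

The longest chain under E6 runs E6 → E2, which is 1 level below E6.

1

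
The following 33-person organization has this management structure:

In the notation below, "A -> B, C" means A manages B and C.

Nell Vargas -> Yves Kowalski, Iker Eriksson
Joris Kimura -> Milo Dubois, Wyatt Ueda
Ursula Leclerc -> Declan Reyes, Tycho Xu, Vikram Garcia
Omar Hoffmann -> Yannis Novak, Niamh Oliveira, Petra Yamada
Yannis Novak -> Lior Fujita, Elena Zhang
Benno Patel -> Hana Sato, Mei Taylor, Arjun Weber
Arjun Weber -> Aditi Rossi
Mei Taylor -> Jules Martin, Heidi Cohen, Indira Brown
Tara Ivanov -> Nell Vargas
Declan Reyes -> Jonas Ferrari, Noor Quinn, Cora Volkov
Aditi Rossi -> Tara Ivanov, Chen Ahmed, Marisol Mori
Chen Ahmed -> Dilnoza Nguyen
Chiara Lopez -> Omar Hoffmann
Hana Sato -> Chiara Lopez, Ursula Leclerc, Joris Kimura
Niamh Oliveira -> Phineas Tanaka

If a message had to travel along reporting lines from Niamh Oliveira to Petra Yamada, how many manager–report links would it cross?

Niamh Oliveira is 1 level below Omar Hoffmann, and Petra Yamada is 1 level below Omar Hoffmann (their lowest common manager). The shortest path runs up from Niamh Oliveira to Omar Hoffmann and back down to Petra Yamada: 1 + 1 = 2 links.

2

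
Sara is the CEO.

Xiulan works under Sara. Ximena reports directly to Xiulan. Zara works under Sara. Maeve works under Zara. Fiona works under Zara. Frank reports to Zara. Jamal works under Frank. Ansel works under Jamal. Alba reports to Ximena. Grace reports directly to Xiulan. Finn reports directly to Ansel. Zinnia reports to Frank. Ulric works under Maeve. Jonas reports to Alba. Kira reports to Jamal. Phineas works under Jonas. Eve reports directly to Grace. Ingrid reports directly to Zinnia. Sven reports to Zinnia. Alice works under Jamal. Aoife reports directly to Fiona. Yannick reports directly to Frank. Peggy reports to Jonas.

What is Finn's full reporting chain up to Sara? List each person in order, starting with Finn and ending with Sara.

Finn -> Ansel -> Jamal -> Frank -> Zara -> Sara

Finn reports to Ansel. Ansel reports to Jamal. Jamal reports to Frank. Frank reports to Zara. Zara reports to Sara. Sara is at the top.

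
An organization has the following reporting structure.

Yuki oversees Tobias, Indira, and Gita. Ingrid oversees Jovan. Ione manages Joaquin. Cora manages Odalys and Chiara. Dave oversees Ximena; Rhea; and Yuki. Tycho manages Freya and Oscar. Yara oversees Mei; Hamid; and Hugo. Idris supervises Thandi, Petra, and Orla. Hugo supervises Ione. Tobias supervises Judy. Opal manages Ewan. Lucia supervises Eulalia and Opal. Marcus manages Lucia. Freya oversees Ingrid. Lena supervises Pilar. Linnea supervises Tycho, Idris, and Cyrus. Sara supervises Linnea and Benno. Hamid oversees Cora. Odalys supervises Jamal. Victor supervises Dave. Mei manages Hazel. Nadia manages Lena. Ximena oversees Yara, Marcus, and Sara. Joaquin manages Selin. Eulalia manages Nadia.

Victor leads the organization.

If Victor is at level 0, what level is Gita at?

Chain from Gita up to Victor: Gita → Yuki → Dave → Victor. That is 3 steps up, so Gita is 3 levels below Victor.

3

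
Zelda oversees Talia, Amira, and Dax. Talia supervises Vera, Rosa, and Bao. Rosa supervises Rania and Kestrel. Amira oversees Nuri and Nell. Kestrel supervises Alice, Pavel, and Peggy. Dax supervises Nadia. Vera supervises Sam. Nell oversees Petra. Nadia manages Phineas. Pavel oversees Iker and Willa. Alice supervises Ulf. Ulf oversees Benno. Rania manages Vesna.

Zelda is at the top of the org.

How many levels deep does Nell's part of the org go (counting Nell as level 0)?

The longest chain under Nell runs Nell → Petra, which is 1 level below Nell.

1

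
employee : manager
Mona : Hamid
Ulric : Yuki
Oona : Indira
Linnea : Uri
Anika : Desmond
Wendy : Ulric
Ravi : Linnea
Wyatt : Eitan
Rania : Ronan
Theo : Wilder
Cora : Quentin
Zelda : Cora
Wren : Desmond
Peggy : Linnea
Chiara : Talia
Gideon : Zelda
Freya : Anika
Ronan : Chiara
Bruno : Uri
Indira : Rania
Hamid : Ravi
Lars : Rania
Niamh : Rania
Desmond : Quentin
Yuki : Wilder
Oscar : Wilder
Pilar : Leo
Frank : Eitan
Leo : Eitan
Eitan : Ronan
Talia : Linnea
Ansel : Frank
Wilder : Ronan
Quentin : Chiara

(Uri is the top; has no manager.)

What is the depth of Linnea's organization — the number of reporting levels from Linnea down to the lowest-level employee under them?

The longest chain under Linnea runs Linnea → Talia → Chiara → Ronan → Wilder → Yuki → Ulric → Wendy, which is 7 levels below Linnea.

7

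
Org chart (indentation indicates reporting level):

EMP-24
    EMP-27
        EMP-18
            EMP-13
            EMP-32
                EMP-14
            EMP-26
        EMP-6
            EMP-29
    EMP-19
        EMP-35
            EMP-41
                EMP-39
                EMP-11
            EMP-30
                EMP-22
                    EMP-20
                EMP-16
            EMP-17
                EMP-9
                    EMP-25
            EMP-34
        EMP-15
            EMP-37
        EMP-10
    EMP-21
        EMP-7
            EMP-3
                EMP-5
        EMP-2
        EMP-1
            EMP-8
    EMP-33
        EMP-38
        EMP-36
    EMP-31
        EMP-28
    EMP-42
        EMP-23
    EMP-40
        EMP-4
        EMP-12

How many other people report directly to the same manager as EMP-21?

6

EMP-21 reports to EMP-24. EMP-24's other direct reports are EMP-27, EMP-19, EMP-33, EMP-31, EMP-42, EMP-40 — 6 peers.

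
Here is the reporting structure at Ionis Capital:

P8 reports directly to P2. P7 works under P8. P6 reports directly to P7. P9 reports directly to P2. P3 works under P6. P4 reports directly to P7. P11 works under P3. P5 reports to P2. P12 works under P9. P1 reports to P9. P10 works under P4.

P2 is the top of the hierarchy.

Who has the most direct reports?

Direct-report counts: P2 has 3; P9 has 2; P8 has 1; P7 has 2; P4 has 1; P6 has 1; P3 has 1. The largest is 3, held by P2.

P2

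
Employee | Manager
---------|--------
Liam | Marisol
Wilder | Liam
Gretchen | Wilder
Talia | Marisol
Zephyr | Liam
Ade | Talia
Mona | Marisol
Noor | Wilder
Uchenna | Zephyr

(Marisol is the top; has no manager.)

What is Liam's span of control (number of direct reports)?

Liam directly manages Wilder, Zephyr. That is 2 direct reports.

2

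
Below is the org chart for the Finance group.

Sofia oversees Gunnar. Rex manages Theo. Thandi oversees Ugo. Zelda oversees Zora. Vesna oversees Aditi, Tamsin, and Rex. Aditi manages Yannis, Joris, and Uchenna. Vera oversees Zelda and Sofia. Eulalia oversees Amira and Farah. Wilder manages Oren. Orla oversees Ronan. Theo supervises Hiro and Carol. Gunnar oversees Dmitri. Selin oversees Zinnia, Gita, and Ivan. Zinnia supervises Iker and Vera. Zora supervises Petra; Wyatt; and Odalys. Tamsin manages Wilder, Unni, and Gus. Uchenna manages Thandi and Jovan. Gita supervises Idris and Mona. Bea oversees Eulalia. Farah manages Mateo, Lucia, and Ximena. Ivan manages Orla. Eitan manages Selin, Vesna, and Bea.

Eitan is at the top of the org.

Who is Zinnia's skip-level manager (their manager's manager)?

Zinnia reports to Selin, and Selin reports to Eitan. So Zinnia's skip-level manager is Eitan.

Eitan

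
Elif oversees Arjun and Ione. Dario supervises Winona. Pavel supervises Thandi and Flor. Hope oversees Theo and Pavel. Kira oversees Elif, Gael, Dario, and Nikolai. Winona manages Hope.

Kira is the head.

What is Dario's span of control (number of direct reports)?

Dario directly manages Winona. That is 1 direct report.

1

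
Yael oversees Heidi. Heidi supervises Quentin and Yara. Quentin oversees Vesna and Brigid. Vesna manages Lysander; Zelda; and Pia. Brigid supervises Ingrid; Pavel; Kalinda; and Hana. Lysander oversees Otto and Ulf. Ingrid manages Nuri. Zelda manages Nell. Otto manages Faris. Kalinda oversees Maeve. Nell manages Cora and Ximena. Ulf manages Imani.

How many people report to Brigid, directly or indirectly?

Brigid directly manages Ingrid, Pavel, Kalinda, Hana. Under Ingrid: Nuri (1). Pavel has no reports. Under Kalinda: Maeve (1). Hana has no reports. So Brigid's organization is 4 direct reports plus everyone under them: 2 + 1 + 2 + 1 = 6.

6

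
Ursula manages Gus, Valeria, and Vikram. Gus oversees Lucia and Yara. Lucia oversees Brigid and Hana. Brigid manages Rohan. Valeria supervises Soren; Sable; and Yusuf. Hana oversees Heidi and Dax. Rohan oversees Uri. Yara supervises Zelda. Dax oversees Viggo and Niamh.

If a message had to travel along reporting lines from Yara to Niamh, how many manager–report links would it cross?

Yara is 1 level below Gus, and Niamh is 4 levels below Gus (their lowest common manager). The shortest path runs up from Yara to Gus and back down to Niamh: 1 + 4 = 5 links.

5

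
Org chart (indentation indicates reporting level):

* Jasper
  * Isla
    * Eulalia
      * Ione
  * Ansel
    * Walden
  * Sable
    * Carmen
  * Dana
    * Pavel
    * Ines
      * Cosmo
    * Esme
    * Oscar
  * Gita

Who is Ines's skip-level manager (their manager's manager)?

Ines reports to Dana, and Dana reports to Jasper. So Ines's skip-level manager is Jasper.

Jasper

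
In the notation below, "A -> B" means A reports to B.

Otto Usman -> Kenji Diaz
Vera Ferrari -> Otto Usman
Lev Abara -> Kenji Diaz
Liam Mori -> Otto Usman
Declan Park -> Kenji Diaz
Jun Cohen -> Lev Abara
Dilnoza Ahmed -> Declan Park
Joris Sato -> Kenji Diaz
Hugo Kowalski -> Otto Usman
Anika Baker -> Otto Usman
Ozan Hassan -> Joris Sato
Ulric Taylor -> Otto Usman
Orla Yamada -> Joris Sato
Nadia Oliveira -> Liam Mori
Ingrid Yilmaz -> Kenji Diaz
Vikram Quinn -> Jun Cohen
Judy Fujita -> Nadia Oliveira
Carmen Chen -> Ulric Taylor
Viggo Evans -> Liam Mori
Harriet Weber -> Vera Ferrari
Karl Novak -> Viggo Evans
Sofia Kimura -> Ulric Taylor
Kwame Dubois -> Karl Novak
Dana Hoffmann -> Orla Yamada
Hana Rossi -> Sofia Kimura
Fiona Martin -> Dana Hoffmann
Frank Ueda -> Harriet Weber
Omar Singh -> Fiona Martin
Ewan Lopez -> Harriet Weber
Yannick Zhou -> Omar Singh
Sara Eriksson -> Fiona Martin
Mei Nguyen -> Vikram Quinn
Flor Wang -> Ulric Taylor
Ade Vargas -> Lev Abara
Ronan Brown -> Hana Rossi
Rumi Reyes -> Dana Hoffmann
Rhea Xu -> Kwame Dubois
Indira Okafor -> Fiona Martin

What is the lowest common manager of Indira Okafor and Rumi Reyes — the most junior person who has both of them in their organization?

Indira Okafor's chain of managers is Fiona Martin, Dana Hoffmann, Orla Yamada, Joris Sato, Kenji Diaz. Rumi Reyes's chain of managers is Dana Hoffmann, Orla Yamada, Joris Sato, Kenji Diaz. The first manager that appears in both chains is Dana Hoffmann.

Dana Hoffmann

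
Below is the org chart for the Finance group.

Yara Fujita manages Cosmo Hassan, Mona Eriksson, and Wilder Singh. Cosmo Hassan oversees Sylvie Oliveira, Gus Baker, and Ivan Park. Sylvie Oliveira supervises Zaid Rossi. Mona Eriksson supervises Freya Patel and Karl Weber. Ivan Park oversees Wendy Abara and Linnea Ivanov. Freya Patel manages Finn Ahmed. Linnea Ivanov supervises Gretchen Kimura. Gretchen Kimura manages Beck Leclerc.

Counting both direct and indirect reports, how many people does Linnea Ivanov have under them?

2

Linnea Ivanov directly manages Gretchen Kimura. Under Gretchen Kimura: Beck Leclerc (1). That's 2 in total.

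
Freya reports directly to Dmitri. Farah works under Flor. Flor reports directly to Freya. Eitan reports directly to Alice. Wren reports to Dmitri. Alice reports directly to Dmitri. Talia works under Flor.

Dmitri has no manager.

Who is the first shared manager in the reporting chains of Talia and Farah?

Talia's chain of managers is Flor, Freya, Dmitri. Farah's chain of managers is Flor, Freya, Dmitri. The first manager that appears in both chains is Flor.

Flor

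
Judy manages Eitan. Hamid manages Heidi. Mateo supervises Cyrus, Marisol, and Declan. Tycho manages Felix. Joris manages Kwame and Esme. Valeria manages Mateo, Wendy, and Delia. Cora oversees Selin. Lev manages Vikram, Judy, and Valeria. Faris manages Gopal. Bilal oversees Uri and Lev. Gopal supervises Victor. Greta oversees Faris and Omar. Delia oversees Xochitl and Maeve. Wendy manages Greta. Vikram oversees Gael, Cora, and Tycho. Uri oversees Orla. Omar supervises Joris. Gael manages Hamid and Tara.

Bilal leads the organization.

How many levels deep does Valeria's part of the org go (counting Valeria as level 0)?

The longest chain under Valeria runs Valeria → Wendy → Greta → Omar → Joris → Esme, which is 5 levels below Valeria.

5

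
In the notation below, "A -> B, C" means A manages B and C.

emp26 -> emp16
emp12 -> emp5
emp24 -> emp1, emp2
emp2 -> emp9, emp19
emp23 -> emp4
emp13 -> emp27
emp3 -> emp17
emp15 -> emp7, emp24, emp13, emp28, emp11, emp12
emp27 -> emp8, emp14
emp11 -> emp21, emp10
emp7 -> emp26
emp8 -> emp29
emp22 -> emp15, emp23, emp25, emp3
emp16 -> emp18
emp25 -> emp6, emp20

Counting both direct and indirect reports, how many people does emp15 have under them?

emp15 directly manages emp7, emp24, emp13, emp28, emp11, emp12. Under emp7: emp26, emp16, emp18 (3). Under emp24: emp2, emp19, emp9, emp1 (4). Under emp13: emp27, emp14, emp8, emp29 (4). emp28 has no reports. Under emp11: emp10, emp21 (2). Under emp12: emp5 (1). So emp15's organization is 6 direct reports plus everyone under them: 4 + 5 + 5 + 1 + 3 + 2 = 20.

20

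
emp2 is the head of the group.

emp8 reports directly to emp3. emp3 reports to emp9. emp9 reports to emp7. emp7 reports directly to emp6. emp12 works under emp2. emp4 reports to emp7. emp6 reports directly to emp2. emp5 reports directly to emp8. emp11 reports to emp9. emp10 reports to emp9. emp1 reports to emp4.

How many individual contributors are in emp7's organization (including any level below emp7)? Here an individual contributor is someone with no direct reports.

The people in emp7's organization with no one reporting to them are emp1, emp10, emp11, emp5. That is 4.

4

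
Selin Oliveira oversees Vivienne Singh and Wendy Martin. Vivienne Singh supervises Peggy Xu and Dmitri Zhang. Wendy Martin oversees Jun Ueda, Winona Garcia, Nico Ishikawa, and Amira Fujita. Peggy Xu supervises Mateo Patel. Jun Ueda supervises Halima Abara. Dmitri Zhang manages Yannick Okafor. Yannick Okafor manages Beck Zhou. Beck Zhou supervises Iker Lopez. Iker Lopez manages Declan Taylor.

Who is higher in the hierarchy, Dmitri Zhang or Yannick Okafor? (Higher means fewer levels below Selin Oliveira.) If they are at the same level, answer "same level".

Dmitri Zhang is 2 levels below Selin Oliveira; Yannick Okafor is 3. Dmitri Zhang is higher.

Dmitri Zhang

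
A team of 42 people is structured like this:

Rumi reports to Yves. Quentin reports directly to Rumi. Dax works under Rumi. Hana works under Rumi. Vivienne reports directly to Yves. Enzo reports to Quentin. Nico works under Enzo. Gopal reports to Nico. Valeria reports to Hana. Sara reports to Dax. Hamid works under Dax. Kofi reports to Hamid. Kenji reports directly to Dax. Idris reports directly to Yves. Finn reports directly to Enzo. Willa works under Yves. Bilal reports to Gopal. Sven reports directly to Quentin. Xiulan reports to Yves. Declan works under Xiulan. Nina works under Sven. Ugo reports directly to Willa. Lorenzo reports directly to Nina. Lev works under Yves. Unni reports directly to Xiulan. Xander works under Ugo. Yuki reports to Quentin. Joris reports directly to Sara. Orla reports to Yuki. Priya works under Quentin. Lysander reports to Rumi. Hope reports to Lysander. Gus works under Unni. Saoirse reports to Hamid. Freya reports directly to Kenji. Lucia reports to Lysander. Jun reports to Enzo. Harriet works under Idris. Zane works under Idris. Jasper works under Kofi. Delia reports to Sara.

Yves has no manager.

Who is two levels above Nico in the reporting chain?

Quentin

Nico reports to Enzo, and Enzo reports to Quentin. So Nico's skip-level manager is Quentin.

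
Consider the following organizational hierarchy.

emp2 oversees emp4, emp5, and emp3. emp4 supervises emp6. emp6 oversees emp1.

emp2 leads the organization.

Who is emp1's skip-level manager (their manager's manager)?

emp4

emp1 reports to emp6, and emp6 reports to emp4. So emp1's skip-level manager is emp4.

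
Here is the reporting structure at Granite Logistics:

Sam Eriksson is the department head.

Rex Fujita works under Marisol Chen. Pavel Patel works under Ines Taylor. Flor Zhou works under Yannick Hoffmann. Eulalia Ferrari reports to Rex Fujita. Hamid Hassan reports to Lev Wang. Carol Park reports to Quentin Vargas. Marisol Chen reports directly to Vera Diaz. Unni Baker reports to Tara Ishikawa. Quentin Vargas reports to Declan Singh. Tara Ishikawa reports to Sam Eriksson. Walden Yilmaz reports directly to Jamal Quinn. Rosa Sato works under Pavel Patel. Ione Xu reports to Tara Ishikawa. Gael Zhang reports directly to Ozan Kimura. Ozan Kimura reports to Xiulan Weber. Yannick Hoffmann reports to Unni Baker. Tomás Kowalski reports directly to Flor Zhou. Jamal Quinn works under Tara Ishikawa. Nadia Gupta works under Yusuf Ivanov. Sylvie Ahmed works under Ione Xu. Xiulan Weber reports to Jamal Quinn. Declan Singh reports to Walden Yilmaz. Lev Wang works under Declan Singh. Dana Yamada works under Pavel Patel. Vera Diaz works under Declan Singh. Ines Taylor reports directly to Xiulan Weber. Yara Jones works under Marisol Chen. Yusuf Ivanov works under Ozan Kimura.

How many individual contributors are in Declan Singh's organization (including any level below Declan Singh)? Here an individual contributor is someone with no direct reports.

The people in Declan Singh's organization with no one reporting to them are Yara Jones, Eulalia Ferrari, Hamid Hassan, Carol Park. That is 4.

4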